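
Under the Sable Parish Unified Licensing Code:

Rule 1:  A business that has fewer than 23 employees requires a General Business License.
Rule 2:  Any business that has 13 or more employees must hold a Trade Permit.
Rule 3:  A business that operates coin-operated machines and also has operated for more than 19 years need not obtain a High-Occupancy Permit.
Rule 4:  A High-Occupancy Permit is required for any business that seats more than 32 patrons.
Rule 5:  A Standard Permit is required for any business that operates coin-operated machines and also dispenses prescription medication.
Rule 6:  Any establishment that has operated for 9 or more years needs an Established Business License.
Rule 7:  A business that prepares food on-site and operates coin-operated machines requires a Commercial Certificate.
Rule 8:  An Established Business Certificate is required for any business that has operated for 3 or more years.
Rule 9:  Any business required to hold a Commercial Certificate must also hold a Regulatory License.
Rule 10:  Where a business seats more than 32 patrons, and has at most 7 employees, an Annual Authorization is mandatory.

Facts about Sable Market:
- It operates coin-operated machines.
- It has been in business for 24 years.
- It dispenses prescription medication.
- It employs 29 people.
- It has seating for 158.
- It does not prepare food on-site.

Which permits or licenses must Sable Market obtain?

Rule 1: employees 29 ≥ 23 → General Business License not required.
Rule 2: employees 29 ≥ 13 → Trade Permit required.
Rule 3: operates coin-operated machines; years in business 24 > 19 → exempt from High-Occupancy Permit.
Rule 4: seating 158 > 32 → High-Occupancy Permit required.
Rule 5: operates coin-operated machines; dispenses prescription medication → Standard Permit required.
Rule 6: years in business 24 ≥ 9 → Established Business License required.
Rule 7: does not prepare food on-site; operates coin-operated machines → Commercial Certificate not required.
Rule 8: years in business 24 ≥ 3 → Established Business Certificate required.
Rule 9: Commercial Certificate is not required → no effect.
Rule 10: seating 158 > 32; employees 29 > 7 → Annual Authorization not required.

Established Business Certificate, Established Business License, Standard Permit, Trade Permit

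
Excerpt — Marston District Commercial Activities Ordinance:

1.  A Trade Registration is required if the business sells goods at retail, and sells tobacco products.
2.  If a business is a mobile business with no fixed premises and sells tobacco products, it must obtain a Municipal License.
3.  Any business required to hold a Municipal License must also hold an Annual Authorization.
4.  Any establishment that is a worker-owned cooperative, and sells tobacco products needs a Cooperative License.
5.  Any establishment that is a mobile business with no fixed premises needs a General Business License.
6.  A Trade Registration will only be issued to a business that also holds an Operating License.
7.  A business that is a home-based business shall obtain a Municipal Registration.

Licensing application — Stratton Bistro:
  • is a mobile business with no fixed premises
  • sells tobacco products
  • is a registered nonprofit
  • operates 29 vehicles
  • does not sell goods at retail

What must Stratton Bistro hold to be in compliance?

1. does not sell goods at retail; sells tobacco products → Trade Registration not required.
2. is a mobile business with no fixed premises; sells tobacco products → Municipal License required.
3. Municipal License is required → Annual Authorization also required.
4. is a registered nonprofit (not: is a worker-owned cooperative); sells tobacco products → Cooperative License not required.
5. is a mobile business with no fixed premises → General Business License required.
6. Trade Registration is not required → no effect.
7. is a mobile business with no fixed premises (not: is a home-based business) → Municipal Registration not required.

Annual Authorization, General Business License, Municipal License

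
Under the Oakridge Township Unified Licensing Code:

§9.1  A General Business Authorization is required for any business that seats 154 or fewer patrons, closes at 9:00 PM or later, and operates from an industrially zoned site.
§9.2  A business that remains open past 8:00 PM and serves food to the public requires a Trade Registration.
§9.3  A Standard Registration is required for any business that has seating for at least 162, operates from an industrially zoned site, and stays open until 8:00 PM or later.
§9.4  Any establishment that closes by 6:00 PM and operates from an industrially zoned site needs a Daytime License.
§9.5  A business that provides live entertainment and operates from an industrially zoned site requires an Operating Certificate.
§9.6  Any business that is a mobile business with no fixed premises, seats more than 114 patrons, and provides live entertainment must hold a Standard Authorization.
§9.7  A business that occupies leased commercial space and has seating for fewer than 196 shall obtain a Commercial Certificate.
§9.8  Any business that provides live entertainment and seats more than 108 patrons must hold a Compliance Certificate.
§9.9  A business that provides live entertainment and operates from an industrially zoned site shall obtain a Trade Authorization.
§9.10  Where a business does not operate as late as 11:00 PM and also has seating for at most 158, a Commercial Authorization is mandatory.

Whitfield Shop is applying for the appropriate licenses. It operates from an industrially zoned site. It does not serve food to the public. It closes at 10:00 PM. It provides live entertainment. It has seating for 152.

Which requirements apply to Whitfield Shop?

§9.1 seating 152 ≤ 154; closes 10:00 PM, after 9:00 PM; operates from an industrially zoned site → General Business Authorization required.
§9.2 closes 10:00 PM, after 8:00 PM; does not serve food to the public → Trade Registration not required.
§9.3 seating 152 < 162; operates from an industrially zoned site; closes 10:00 PM, after 8:00 PM → Standard Registration not required.
§9.4 closes 10:00 PM, after 6:00 PM; operates from an industrially zoned site → Daytime License not required.
§9.5 provides live entertainment; operates from an industrially zoned site → Operating Certificate required.
§9.6 operates from an industrially zoned site (not: is a mobile business with no fixed premises); seating 152 > 114; provides live entertainment → Standard Authorization not required.
§9.7 operates from an industrially zoned site (not: occupies leased commercial space); seating 152 < 196 → Commercial Certificate not required.
§9.8 provides live entertainment; seating 152 > 108 → Compliance Certificate required.
§9.9 provides live entertainment; operates from an industrially zoned site → Trade Authorization required.
§9.10 closes 10:00 PM, at/before 11:00 PM; seating 152 ≤ 158 → Commercial Authorization required.

Commercial Authorization, Compliance Certificate, General Business Authorization, Operating Certificate, Trade Authorization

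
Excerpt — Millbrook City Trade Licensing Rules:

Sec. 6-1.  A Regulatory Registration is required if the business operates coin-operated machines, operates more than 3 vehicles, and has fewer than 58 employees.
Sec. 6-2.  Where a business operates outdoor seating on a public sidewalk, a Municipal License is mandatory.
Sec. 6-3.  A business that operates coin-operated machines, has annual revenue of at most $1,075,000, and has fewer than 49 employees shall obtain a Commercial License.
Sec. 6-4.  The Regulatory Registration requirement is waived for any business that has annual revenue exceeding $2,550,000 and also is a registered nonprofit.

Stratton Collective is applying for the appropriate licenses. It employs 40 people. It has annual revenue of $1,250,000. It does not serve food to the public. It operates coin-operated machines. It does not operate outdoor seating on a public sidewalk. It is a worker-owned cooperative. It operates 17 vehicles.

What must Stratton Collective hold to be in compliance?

Sec. 6-1. operates coin-operated machines; vehicles 17 > 3; employees 40 < 58 → Regulatory Registration required.
Sec. 6-2. does not operate outdoor seating on a public sidewalk → Municipal License not required.
Sec. 6-3. operates coin-operated machines; revenue $1,250,000 > $1,075,000; employees 40 < 49 → Commercial License not required.
Sec. 6-4. revenue $1,250,000 ≤ $2,550,000; is a worker-owned cooperative (not: is a registered nonprofit) → Regulatory Registration exemption does not apply.

Regulatory Registration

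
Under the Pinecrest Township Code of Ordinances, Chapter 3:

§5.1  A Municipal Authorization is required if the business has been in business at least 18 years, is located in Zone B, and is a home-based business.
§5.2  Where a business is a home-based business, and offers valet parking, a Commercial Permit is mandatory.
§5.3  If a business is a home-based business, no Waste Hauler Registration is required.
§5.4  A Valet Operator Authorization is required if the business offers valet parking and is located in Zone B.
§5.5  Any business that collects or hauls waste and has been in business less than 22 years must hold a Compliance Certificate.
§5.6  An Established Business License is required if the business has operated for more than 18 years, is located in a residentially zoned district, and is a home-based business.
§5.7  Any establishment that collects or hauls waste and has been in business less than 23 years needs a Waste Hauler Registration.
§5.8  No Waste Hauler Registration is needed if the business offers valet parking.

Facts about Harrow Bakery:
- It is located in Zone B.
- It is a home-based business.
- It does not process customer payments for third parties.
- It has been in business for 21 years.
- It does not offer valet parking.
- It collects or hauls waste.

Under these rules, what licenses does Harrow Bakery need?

Compliance Certificate, Municipal Authorization

§5.1 years in business 21 ≥ 18; is located in Zone B; is a home-based business → Municipal Authorization required.
§5.2 is a home-based business; does not offer valet parking → Commercial Permit not required.
§5.3 is a home-based business → exempt from Waste Hauler Registration.
§5.4 does not offer valet parking; is located in Zone B → Valet Operator Authorization not required.
§5.5 collects or hauls waste; years in business 21 < 22 → Compliance Certificate required.
§5.6 years in business 21 > 18; is located in Zone B (not: is located in a residentially zoned district); is a home-based business → Established Business License not required.
§5.7 collects or hauls waste; years in business 21 < 23 → Waste Hauler Registration required.
§5.8 does not offer valet parking → Waste Hauler Registration exemption does not apply.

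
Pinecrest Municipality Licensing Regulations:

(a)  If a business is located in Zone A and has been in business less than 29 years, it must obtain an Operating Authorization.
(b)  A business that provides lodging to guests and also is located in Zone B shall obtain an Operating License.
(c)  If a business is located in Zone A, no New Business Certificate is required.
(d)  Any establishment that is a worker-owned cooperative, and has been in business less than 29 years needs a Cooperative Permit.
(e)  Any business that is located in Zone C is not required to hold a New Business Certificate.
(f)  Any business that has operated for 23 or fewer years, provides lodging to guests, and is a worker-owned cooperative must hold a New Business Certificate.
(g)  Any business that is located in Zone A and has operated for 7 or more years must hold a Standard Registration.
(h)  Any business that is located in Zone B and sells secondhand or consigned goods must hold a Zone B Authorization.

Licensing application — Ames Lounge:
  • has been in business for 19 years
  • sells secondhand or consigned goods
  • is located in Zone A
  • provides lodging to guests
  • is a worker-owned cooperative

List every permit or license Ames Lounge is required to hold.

(a) is located in Zone A; years in business 19 < 29 → Operating Authorization required.
(b) provides lodging to guests; is located in Zone A (not: is located in Zone B) → Operating License not required.
(c) is located in Zone A → exempt from New Business Certificate.
(d) is a worker-owned cooperative; years in business 19 < 29 → Cooperative Permit required.
(e) is located in Zone A (not: is located in Zone C) → New Business Certificate exemption does not apply.
(f) years in business 19 ≤ 23; provides lodging to guests; is a worker-owned cooperative → New Business Certificate required.
(g) is located in Zone A; years in business 19 ≥ 7 → Standard Registration required.
(h) is located in Zone A (not: is located in Zone B); sells secondhand or consigned goods → Zone B Authorization not required.

Cooperative Permit, Operating Authorization, Standard Registration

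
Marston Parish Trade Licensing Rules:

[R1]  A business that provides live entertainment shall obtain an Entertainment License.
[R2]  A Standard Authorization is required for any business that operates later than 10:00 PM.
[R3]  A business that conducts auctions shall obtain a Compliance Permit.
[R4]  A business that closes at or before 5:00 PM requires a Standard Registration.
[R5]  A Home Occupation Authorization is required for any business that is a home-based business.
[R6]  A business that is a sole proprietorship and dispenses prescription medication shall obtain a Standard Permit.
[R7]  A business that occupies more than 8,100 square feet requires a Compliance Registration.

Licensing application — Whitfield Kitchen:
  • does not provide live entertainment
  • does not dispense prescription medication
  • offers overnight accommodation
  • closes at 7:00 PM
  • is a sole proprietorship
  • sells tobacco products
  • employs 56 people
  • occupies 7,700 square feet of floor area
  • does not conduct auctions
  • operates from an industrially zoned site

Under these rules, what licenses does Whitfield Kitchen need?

[R1] does not provide live entertainment → Entertainment License not required.
[R2] closes 7:00 PM, at/before 10:00 PM → Standard Authorization not required.
[R3] does not conduct auctions → Compliance Permit not required.
[R4] closes 7:00 PM, after 5:00 PM → Standard Registration not required.
[R5] operates from an industrially zoned site (not: is a home-based business) → Home Occupation Authorization not required.
[R6] is a sole proprietorship; does not dispense prescription medication → Standard Permit not required.
[R7] floor area 7,700 square feet ≤ 8,100 square feet → Compliance Registration not required.

None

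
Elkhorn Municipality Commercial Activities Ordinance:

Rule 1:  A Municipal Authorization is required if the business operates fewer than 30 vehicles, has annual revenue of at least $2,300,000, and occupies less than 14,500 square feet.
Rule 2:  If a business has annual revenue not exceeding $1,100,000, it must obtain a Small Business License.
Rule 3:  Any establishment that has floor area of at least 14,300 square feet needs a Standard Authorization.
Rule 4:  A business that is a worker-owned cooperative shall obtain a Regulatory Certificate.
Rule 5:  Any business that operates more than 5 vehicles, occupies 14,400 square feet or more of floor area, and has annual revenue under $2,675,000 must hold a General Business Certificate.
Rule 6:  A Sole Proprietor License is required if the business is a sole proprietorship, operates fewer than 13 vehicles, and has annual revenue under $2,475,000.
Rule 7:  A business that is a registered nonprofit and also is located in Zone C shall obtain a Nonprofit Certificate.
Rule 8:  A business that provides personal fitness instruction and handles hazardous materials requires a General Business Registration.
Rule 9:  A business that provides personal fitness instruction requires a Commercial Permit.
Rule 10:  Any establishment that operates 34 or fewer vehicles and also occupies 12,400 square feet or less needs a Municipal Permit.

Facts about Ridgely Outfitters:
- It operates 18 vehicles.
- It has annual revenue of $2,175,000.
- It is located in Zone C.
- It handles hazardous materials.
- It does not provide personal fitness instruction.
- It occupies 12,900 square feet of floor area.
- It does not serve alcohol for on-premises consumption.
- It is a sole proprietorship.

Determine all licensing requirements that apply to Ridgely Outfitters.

Rule 1: vehicles 18 < 30; revenue $2,175,000 < $2,300,000; floor area 12,900 square feet < 14,500 square feet → Municipal Authorization not required.
Rule 2: revenue $2,175,000 > $1,100,000 → Small Business License not required.
Rule 3: floor area 12,900 square feet < 14,300 square feet → Standard Authorization not required.
Rule 4: is a sole proprietorship (not: is a worker-owned cooperative) → Regulatory Certificate not required.
Rule 5: vehicles 18 > 5; floor area 12,900 square feet < 14,400 square feet; revenue $2,175,000 < $2,675,000 → General Business Certificate not required.
Rule 6: is a sole proprietorship; vehicles 18 ≥ 13; revenue $2,175,000 < $2,475,000 → Sole Proprietor License not required.
Rule 7: is a sole proprietorship (not: is a registered nonprofit); is located in Zone C → Nonprofit Certificate not required.
Rule 8: does not provide personal fitness instruction; handles hazardous materials → General Business Registration not required.
Rule 9: does not provide personal fitness instruction → Commercial Permit not required.
Rule 10: vehicles 18 ≤ 34; floor area 12,900 square feet > 12,400 square feet → Municipal Permit not required.

None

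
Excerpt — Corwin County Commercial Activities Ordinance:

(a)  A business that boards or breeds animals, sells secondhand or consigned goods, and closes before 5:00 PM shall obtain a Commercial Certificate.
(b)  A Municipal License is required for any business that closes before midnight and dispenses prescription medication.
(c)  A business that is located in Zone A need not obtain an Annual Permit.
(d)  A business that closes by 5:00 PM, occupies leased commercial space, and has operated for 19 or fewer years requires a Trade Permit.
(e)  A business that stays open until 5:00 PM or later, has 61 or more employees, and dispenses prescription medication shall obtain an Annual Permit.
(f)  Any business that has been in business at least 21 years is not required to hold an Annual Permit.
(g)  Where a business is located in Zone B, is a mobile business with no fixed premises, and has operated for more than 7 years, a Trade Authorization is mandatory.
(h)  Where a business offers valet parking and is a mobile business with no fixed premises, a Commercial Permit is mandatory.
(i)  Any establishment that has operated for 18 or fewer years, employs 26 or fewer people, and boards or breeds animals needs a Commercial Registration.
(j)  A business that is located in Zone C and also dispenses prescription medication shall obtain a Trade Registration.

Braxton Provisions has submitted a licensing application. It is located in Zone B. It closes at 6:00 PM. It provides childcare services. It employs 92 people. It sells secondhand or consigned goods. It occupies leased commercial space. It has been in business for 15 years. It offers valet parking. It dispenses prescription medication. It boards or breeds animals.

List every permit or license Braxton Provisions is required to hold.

(a) boards or breeds animals; sells secondhand or consigned goods; closes 6:00 PM, after 5:00 PM → Commercial Certificate not required.
(b) closes 6:00 PM, at/before midnight; dispenses prescription medication → Municipal License required.
(c) is located in Zone B (not: is located in Zone A) → Annual Permit exemption does not apply.
(d) closes 6:00 PM, after 5:00 PM; occupies leased commercial space; years in business 15 ≤ 19 → Trade Permit not required.
(e) closes 6:00 PM, after 5:00 PM; employees 92 ≥ 61; dispenses prescription medication → Annual Permit required.
(f) years in business 15 < 21 → Annual Permit exemption does not apply.
(g) is located in Zone B; occupies leased commercial space (not: is a mobile business with no fixed premises); years in business 15 > 7 → Trade Authorization not required.
(h) offers valet parking; occupies leased commercial space (not: is a mobile business with no fixed premises) → Commercial Permit not required.
(i) years in business 15 ≤ 18; employees 92 > 26; boards or breeds animals → Commercial Registration not required.
(j) is located in Zone B (not: is located in Zone C); dispenses prescription medication → Trade Registration not required.

Annual Permit, Municipal License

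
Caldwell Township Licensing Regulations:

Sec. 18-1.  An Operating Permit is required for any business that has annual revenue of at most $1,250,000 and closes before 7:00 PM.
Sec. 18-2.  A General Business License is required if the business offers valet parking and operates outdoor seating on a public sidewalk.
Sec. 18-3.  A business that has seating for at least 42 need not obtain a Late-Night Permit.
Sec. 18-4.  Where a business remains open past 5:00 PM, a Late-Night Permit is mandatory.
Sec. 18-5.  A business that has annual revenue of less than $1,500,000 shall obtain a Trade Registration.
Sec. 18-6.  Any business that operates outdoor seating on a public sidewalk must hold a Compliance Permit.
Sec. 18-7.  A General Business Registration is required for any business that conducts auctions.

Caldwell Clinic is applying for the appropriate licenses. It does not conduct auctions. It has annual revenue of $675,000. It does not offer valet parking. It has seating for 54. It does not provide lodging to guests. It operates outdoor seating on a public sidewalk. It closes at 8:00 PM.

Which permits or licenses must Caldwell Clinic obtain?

Compliance Permit, Trade Registration

Sec. 18-1. revenue $675,000 ≤ $1,250,000; closes 8:00 PM, after 7:00 PM → Operating Permit not required.
Sec. 18-2. does not offer valet parking; operates outdoor seating on a public sidewalk → General Business License not required.
Sec. 18-3. seating 54 ≥ 42 → exempt from Late-Night Permit.
Sec. 18-4. closes 8:00 PM, after 5:00 PM → Late-Night Permit required.
Sec. 18-5. revenue $675,000 < $1,500,000 → Trade Registration required.
Sec. 18-6. operates outdoor seating on a public sidewalk → Compliance Permit required.
Sec. 18-7. does not conduct auctions → General Business Registration not required.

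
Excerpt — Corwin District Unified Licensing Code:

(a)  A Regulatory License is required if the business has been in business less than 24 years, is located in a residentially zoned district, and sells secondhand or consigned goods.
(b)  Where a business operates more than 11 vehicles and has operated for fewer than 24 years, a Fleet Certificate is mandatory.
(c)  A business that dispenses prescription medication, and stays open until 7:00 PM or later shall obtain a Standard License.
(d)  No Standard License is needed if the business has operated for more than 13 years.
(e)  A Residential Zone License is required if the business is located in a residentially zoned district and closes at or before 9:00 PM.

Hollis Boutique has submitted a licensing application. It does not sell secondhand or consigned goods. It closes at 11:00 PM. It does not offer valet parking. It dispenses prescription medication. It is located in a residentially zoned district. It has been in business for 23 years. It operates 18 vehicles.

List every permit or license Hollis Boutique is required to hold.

(a) years in business 23 < 24; is located in a residentially zoned district; does not sell secondhand or consigned goods → Regulatory License not required.
(b) vehicles 18 > 11; years in business 23 < 24 → Fleet Certificate required.
(c) dispenses prescription medication; closes 11:00 PM, after 7:00 PM → Standard License required.
(d) years in business 23 > 13 → exempt from Standard License.
(e) is located in a residentially zoned district; closes 11:00 PM, after 9:00 PM → Residential Zone License not required.

Fleet Certificate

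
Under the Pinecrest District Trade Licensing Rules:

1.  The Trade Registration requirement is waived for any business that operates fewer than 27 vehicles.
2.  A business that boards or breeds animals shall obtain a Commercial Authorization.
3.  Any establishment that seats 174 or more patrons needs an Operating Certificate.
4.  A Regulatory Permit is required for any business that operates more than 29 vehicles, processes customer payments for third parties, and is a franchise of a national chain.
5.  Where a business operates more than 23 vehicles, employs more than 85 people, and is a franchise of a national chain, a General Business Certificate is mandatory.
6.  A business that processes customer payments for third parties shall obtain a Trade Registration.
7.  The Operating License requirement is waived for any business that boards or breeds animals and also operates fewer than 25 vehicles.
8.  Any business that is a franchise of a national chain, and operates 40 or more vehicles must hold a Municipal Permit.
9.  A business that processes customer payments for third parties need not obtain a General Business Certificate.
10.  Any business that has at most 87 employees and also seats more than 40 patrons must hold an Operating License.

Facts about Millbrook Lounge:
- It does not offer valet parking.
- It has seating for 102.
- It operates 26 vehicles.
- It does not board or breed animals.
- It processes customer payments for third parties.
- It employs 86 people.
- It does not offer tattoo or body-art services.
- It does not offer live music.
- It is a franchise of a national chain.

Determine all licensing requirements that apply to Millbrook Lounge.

1. vehicles 26 < 27 → exempt from Trade Registration.
2. does not board or breed animals → Commercial Authorization not required.
3. seating 102 < 174 → Operating Certificate not required.
4. vehicles 26 ≤ 29; processes customer payments for third parties; is a franchise of a national chain → Regulatory Permit not required.
5. vehicles 26 > 23; employees 86 > 85; is a franchise of a national chain → General Business Certificate required.
6. processes customer payments for third parties → Trade Registration required.
7. does not board or breed animals; vehicles 26 ≥ 25 → Operating License exemption does not apply.
8. is a franchise of a national chain; vehicles 26 < 40 → Municipal Permit not required.
9. processes customer payments for third parties → exempt from General Business Certificate.
10. employees 86 ≤ 87; seating 102 > 40 → Operating License required.

Operating License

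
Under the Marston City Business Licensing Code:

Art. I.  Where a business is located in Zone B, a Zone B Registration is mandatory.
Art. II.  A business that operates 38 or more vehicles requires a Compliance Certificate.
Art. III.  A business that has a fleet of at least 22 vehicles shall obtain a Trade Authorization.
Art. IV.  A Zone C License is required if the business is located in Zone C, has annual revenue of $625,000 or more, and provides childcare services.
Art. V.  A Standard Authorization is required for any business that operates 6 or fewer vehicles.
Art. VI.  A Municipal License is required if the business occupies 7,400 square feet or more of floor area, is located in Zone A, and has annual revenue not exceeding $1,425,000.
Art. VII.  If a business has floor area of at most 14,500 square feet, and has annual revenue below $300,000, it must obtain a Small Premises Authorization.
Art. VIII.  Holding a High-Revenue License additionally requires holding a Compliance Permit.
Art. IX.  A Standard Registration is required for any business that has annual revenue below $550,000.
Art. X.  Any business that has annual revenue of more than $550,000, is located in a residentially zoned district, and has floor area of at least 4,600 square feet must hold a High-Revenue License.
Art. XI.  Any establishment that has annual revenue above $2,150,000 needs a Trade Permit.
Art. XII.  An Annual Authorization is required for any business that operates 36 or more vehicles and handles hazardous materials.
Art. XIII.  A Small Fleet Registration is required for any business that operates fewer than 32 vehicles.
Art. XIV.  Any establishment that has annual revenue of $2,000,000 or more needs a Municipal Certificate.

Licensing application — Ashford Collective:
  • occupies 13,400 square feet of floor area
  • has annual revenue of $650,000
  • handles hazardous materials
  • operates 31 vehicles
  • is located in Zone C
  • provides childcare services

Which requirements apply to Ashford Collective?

Art. I. is located in Zone C (not: is located in Zone B) → Zone B Registration not required.
Art. II. vehicles 31 < 38 → Compliance Certificate not required.
Art. III. vehicles 31 ≥ 22 → Trade Authorization required.
Art. IV. is located in Zone C; revenue $650,000 ≥ $625,000; provides childcare services → Zone C License required.
Art. V. vehicles 31 > 6 → Standard Authorization not required.
Art. VI. floor area 13,400 square feet ≥ 7,400 square feet; is located in Zone C (not: is located in Zone A); revenue $650,000 ≤ $1,425,000 → Municipal License not required.
Art. VII. floor area 13,400 square feet ≤ 14,500 square feet; revenue $650,000 ≥ $300,000 → Small Premises Authorization not required.
Art. VIII. High-Revenue License is not required → no effect.
Art. IX. revenue $650,000 ≥ $550,000 → Standard Registration not required.
Art. X. revenue $650,000 > $550,000; is located in Zone C (not: is located in a residentially zoned district); floor area 13,400 square feet ≥ 4,600 square feet → High-Revenue License not required.
Art. XI. revenue $650,000 ≤ $2,150,000 → Trade Permit not required.
Art. XII. vehicles 31 < 36; handles hazardous materials → Annual Authorization not required.
Art. XIII. vehicles 31 < 32 → Small Fleet Registration required.
Art. XIV. revenue $650,000 < $2,000,000 → Municipal Certificate not required.

Small Fleet Registration, Trade Authorization, Zone C License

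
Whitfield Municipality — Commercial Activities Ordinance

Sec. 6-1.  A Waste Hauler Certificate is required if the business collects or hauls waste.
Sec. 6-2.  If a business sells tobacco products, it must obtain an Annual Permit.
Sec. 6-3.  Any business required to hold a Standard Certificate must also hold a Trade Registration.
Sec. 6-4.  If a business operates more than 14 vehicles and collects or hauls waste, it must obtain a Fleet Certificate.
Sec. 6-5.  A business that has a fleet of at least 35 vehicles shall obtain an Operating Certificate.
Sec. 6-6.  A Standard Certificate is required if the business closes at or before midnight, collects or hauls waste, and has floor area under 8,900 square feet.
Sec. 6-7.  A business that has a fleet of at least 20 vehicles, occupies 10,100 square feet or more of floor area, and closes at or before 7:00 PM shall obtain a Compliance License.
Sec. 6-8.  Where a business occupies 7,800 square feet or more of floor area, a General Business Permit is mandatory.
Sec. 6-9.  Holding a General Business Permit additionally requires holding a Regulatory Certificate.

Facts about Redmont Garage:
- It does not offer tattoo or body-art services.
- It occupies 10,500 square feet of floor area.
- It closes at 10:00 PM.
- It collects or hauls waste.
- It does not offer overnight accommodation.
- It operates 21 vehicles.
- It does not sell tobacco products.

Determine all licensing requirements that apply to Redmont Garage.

Sec. 6-1. collects or hauls waste → Waste Hauler Certificate required.
Sec. 6-2. does not sell tobacco products → Annual Permit not required.
Sec. 6-3. Standard Certificate is not required → no effect.
Sec. 6-4. vehicles 21 > 14; collects or hauls waste → Fleet Certificate required.
Sec. 6-5. vehicles 21 < 35 → Operating Certificate not required.
Sec. 6-6. closes 10:00 PM, at/before midnight; collects or hauls waste; floor area 10,500 square feet ≥ 8,900 square feet → Standard Certificate not required.
Sec. 6-7. vehicles 21 ≥ 20; floor area 10,500 square feet ≥ 10,100 square feet; closes 10:00 PM, after 7:00 PM → Compliance License not required.
Sec. 6-8. floor area 10,500 square feet ≥ 7,800 square feet → General Business Permit required.
Sec. 6-9. General Business Permit is required → Regulatory Certificate also required.

Fleet Certificate, General Business Permit, Regulatory Certificate, Waste Hauler Certificate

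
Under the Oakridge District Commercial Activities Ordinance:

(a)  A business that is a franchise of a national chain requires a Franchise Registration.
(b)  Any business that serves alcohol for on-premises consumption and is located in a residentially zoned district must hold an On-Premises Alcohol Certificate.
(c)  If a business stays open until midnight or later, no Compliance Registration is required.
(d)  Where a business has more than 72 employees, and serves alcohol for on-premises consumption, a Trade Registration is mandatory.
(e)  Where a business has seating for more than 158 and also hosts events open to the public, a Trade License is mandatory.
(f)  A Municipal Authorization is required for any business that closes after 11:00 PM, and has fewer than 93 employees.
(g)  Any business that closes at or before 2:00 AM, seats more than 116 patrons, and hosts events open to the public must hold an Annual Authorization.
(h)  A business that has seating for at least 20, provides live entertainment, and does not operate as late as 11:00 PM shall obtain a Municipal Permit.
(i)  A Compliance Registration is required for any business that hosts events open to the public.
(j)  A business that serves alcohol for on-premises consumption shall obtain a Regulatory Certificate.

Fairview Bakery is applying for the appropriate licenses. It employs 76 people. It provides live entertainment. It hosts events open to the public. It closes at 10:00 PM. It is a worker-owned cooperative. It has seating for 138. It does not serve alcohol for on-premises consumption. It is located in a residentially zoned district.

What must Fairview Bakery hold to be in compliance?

(a) is a worker-owned cooperative (not: is a franchise of a national chain) → Franchise Registration not required.
(b) does not serve alcohol for on-premises consumption; is located in a residentially zoned district → On-Premises Alcohol Certificate not required.
(c) closes 10:00 PM, at/before midnight → Compliance Registration exemption does not apply.
(d) employees 76 > 72; does not serve alcohol for on-premises consumption → Trade Registration not required.
(e) seating 138 ≤ 158; hosts events open to the public → Trade License not required.
(f) closes 10:00 PM, at/before 11:00 PM; employees 76 < 93 → Municipal Authorization not required.
(g) closes 10:00 PM, at/before 2:00 AM; seating 138 > 116; hosts events open to the public → Annual Authorization required.
(h) seating 138 ≥ 20; provides live entertainment; closes 10:00 PM, at/before 11:00 PM → Municipal Permit required.
(i) hosts events open to the public → Compliance Registration required.
(j) does not serve alcohol for on-premises consumption → Regulatory Certificate not required.

Annual Authorization, Compliance Registration, Municipal Permit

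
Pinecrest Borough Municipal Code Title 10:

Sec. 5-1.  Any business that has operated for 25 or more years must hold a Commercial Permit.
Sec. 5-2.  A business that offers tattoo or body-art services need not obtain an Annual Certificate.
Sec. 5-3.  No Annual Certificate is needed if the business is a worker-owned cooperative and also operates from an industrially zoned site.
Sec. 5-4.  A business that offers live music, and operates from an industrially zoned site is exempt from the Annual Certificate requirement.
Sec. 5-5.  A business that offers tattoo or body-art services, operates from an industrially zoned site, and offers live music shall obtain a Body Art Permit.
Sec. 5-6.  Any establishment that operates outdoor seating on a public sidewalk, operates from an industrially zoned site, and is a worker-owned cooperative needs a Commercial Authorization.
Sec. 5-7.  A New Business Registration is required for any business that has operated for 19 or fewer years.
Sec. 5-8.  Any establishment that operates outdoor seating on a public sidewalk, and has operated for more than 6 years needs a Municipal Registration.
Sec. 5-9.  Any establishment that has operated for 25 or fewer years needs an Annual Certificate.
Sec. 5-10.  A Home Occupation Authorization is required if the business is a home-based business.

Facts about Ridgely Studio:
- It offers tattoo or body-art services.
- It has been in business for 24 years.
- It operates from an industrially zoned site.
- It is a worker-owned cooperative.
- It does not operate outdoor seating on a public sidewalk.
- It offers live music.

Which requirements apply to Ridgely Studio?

Body Art Permit

Sec. 5-1. years in business 24 < 25 → Commercial Permit not required.
Sec. 5-2. offers tattoo or body-art services → exempt from Annual Certificate.
Sec. 5-3. is a worker-owned cooperative; operates from an industrially zoned site → exempt from Annual Certificate.
Sec. 5-4. offers live music; operates from an industrially zoned site → exempt from Annual Certificate.
Sec. 5-5. offers tattoo or body-art services; operates from an industrially zoned site; offers live music → Body Art Permit required.
Sec. 5-6. does not operate outdoor seating on a public sidewalk; operates from an industrially zoned site; is a worker-owned cooperative → Commercial Authorization not required.
Sec. 5-7. years in business 24 > 19 → New Business Registration not required.
Sec. 5-8. does not operate outdoor seating on a public sidewalk; years in business 24 > 6 → Municipal Registration not required.
Sec. 5-9. years in business 24 ≤ 25 → Annual Certificate required.
Sec. 5-10. operates from an industrially zoned site (not: is a home-based business) → Home Occupation Authorization not required.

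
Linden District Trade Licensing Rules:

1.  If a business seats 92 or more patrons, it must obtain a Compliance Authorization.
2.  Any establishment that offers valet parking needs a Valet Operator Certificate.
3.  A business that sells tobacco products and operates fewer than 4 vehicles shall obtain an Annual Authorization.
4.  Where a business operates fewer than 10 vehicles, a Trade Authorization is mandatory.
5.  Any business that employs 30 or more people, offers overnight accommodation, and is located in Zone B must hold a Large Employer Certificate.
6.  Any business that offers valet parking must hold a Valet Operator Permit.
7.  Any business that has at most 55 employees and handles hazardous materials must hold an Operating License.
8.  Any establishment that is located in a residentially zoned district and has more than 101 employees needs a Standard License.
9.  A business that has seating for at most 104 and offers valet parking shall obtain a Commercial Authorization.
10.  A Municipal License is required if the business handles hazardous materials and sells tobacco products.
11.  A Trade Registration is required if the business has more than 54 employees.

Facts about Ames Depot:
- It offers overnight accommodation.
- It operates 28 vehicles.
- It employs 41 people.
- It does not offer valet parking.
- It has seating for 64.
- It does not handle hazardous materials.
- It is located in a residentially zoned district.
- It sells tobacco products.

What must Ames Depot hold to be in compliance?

None

1. seating 64 < 92 → Compliance Authorization not required.
2. does not offer valet parking → Valet Operator Certificate not required.
3. sells tobacco products; vehicles 28 ≥ 4 → Annual Authorization not required.
4. vehicles 28 ≥ 10 → Trade Authorization not required.
5. employees 41 ≥ 30; offers overnight accommodation; is located in a residentially zoned district (not: is located in Zone B) → Large Employer Certificate not required.
6. does not offer valet parking → Valet Operator Permit not required.
7. employees 41 ≤ 55; does not handle hazardous materials → Operating License not required.
8. is located in a residentially zoned district; employees 41 ≤ 101 → Standard License not required.
9. seating 64 ≤ 104; does not offer valet parking → Commercial Authorization not required.
10. does not handle hazardous materials; sells tobacco products → Municipal License not required.
11. employees 41 ≤ 54 → Trade Registration not required.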